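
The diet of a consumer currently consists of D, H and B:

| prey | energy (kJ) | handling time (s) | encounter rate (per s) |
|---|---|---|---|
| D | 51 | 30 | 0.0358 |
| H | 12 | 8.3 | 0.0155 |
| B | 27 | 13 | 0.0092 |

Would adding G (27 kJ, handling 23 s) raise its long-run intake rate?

Current rate: (0.0358×51 + 0.0155×12 + 0.0092×27)/(1 + 0.0358×30 + 0.0155×8.3 + 0.0092×13) = 0.9733 kJ/s.
G: E/h = 27/23 = 1.174 kJ/s.
1.174 > 0.9733, so adding G raises the average — include it.

Yes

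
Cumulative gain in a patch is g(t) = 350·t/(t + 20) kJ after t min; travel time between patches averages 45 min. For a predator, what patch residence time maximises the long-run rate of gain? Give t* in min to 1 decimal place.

Optimal t* satisfies g'(t*) = g(t*)/(T + t*).
g'(t) = 350·20/(t + 20)². Setting 350·20/(t+20)² = 350t/[(t+20)(45+t)] gives 20(45+t) = t(t+20), so t² = 20×45 = 900.
t* = √900 = 30 min.

30.0 min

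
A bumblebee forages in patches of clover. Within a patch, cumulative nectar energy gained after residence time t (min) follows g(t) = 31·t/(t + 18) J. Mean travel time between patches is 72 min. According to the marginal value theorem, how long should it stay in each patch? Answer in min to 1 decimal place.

Maximise g(t)/(T+t): set derivative to zero → g'(t)(T+t) = g(t).
g'(t) = 31·18/(t + 18)². Setting 31·18/(t+18)² = 31t/[(t+18)(72+t)] gives 18(72+t) = t(t+18), so t² = 18×72 = 1296.
t* = √1296 = 36 min.

36.0 min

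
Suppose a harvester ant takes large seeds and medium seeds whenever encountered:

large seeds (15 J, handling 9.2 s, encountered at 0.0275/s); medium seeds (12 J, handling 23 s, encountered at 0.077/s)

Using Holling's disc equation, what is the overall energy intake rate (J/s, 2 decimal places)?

R = (0.0275×15 + 0.077×12) / (1 + 0.0275×9.2 + 0.077×23) = 1.337/3.024 = 0.442 J/s.

0.44 J/s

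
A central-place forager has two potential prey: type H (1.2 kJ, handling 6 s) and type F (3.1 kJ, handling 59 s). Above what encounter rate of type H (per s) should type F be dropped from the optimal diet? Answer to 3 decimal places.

0.059 per s

The zero-one rule: include type F iff E₂/h₂ > λE₁/(1+λh₁). Equality gives the switch point.
λE₁h₂ = E₂ + λE₂h₁ ⇒ λ = E₂/(E₁h₂ − E₂h₁) = 3.1/(70.8 − 18.6) = 0.05939 per s.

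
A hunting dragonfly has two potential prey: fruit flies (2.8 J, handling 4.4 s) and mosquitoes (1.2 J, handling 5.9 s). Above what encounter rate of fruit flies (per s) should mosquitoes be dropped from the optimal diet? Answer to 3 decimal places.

Drop mosquitoes once their profitability E₂/h₂ falls below the rate achievable on fruit flies alone: E₂/h₂ = λE₁/(1 + λh₁).
Solve for λ: λE₁h₂ = E₂(1 + λh₁) → λ(E₁h₂ − E₂h₁) = E₂ → λ = E₂/(E₁h₂ − E₂h₁).
λ = 1.2/(2.8×5.9 − 1.2×4.4) = 1.2/11.24 = 0.1068 per s.

0.107 per s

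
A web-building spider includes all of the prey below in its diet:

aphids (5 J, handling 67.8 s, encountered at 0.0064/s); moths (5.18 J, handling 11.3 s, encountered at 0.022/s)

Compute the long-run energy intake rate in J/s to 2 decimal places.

0.09 J/s

R = (0.0064×5 + 0.022×5.18) / (1 + 0.0064×67.8 + 0.022×11.3) = 0.146/1.683 = 0.08675 J/s.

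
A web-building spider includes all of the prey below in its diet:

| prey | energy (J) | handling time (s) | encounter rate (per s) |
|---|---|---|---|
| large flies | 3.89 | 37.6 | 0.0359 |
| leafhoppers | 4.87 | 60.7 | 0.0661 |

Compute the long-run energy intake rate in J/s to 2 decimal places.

Energy encountered per unit search time: 0.0359×3.89 + 0.0661×4.87 = 0.4616 J/s.
Handling time per unit search time: 0.0359×37.6 + 0.0661×60.7 = 5.362.
Rate = 0.4616/(1 + 5.362) = 0.07255 J/s.

0.07 J/s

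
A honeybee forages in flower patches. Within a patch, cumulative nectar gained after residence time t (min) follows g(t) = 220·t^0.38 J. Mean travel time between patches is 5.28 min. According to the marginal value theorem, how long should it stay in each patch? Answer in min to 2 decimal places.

3.24 min

Maximise g(t)/(T+t): set derivative to zero → g'(t)(T+t) = g(t).
g'(t) = 0.38·220·t^-0.62. Setting 0.38·220·t^-0.62 = 220·t^0.38/(5.28+t) gives 0.38(5.28+t) = t, so 0.62·t = 0.38×5.28.
t* = 0.38×5.28/0.62 = 3.236 min.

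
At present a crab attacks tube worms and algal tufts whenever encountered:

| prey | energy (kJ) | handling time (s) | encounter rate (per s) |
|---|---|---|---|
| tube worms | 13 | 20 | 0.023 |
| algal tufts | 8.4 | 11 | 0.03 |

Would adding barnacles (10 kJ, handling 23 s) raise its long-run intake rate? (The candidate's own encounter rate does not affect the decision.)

On tube worms and algal tufts alone, R = ΣλE/(1+Σλh) = 0.551/1.79 = 0.3078 kJ/s.
barnacles: E/h = 10/23 = 0.4348 kJ/s.
0.4348 > 0.3078, so adding barnacles raises the average — include it.

Yes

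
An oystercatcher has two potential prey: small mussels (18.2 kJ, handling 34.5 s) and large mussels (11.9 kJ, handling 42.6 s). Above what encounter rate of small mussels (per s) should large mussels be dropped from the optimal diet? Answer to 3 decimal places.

0.033 per s

The zero-one rule: include large mussels iff E₂/h₂ > λE₁/(1+λh₁). Equality gives the switch point.
λE₁h₂ = E₂ + λE₂h₁ ⇒ λ = E₂/(E₁h₂ − E₂h₁) = 11.9/(775.3 − 410.6) = 0.03262 per s.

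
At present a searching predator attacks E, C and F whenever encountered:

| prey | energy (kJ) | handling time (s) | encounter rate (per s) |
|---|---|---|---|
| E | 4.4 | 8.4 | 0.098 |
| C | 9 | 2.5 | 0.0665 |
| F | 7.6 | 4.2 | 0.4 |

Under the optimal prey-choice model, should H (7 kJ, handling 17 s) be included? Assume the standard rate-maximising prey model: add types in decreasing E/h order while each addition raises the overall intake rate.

No

On E, C and F alone, R = ΣλE/(1+Σλh) = 4.07/3.669 = 1.109 kJ/s.
Profitability of H: 7/17 = 0.4118 kJ/s.
0.4118 < 1.109, so adding H would lower the average — exclude it.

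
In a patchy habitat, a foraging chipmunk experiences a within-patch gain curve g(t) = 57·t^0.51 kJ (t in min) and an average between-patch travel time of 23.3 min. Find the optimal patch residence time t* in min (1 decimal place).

By the marginal value theorem, leave when the instantaneous gain rate g'(t) equals the habitat-wide average g(t)/(T + t).
g'(t) = 0.51·57·t^-0.49. Setting 0.51·57·t^-0.49 = 57·t^0.51/(23.3+t) gives 0.51(23.3+t) = t, so 0.49·t = 0.51×23.3.
t* = 0.51×23.3/0.49 = 24.25 min.

24.3 min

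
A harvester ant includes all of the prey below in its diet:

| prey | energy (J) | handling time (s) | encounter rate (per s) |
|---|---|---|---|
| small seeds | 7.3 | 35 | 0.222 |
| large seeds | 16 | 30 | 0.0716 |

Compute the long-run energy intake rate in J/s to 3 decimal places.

R = Σλ_iE_i / (1 + Σλ_ih_i)
Numerator: 0.222×7.3 + 0.0716×16 = 2.766
Denominator: 1 + 0.222×35 + 0.0716×30 = 10.92
R = 2.766/10.92 = 0.2534 J/s

0.253 J/s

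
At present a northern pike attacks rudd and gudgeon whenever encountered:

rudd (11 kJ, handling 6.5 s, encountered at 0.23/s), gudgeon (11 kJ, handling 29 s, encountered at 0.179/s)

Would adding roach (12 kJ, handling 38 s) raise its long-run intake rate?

No

On rudd and gudgeon alone, R = ΣλE/(1+Σλh) = 4.499/7.686 = 0.5853 kJ/s.
Profitability of roach: 12/38 = 0.3158 kJ/s.
0.3158 < 0.5853, so adding roach would lower the average — exclude it.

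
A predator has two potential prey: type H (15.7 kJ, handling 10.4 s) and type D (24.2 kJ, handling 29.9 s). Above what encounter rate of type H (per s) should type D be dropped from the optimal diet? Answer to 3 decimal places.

0.111 per s

At the threshold, the rate on type H alone equals the profitability of type D: λ·15.7/(1 + λ·10.4) = 24.2/29.9 = 0.8094.
Rearranging, λ(15.7 − 0.8094×10.4) = 0.8094, so λ = 0.8094/7.283 = 0.1111 per s.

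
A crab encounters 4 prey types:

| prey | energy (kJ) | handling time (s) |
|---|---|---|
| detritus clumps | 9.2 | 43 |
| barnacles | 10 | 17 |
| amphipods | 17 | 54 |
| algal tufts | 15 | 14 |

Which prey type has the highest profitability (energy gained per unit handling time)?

Profitability E/h (kJ/s): detritus clumps = 9.2/43 = 0.214, barnacles = 10/17 = 0.588, amphipods = 17/54 = 0.315, algal tufts = 15/14 = 1.07.
Ranked: algal tufts > barnacles > amphipods > detritus clumps.

algal tufts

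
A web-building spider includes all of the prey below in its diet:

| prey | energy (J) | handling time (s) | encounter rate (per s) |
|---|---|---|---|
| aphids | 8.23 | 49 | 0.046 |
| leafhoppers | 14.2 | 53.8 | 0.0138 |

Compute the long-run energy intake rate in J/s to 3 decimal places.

0.144 J/s

Energy encountered per unit search time: 0.046×8.23 + 0.0138×14.2 = 0.5745 J/s.
Handling time per unit search time: 0.046×49 + 0.0138×53.8 = 2.996.
Rate = 0.5745/(1 + 2.996) = 0.1438 J/s.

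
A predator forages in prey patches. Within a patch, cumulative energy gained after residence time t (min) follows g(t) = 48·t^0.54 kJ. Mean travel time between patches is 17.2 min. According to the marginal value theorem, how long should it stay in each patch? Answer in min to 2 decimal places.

By the marginal value theorem, leave when the instantaneous gain rate g'(t) equals the habitat-wide average g(t)/(T + t).
g'(t) = 0.54·48·t^-0.46. Setting 0.54·48·t^-0.46 = 48·t^0.54/(17.2+t) gives 0.54(17.2+t) = t, so 0.46·t = 0.54×17.2.
t* = 0.54×17.2/0.46 = 20.19 min.

20.19 min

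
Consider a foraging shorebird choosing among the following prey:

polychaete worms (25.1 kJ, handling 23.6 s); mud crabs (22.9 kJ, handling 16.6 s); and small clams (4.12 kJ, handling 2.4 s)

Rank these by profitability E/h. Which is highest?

small clams

In descending order of E/h:
small clams: 4.12/2.4 = 1.72 kJ/s
mud crabs: 22.9/16.6 = 1.38 kJ/s
polychaete worms: 25.1/23.6 = 1.06 kJ/s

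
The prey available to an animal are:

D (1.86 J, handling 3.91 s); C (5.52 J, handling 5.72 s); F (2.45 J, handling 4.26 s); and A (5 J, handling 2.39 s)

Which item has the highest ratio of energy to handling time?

In descending order of E/h:
A: 5/2.39 = 2.09 J/s
C: 5.52/5.72 = 0.965 J/s
F: 2.45/4.26 = 0.575 J/s
D: 1.86/3.91 = 0.476 J/s

A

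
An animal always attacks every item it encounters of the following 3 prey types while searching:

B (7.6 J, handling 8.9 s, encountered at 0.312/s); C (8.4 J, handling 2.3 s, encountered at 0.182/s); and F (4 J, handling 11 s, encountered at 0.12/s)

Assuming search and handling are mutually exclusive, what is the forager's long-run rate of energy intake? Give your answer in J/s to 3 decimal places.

R = Σλ_iE_i / (1 + Σλ_ih_i)
Numerator: 0.312×7.6 + 0.182×8.4 + 0.12×4 = 4.38
Denominator: 1 + 0.312×8.9 + 0.182×2.3 + 0.12×11 = 5.515
R = 4.38/5.515 = 0.7941 J/s

0.794 J/s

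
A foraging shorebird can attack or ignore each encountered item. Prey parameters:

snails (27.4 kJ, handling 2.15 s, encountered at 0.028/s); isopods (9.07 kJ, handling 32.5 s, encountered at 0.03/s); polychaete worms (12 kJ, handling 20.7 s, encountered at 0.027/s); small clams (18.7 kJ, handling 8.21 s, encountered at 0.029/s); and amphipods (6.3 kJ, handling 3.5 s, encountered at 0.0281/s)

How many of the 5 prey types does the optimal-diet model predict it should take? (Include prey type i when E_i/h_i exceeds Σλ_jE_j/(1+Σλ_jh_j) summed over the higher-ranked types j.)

3

E/h in descending order: snails 12.7, small clams 2.28, amphipods 1.8, polychaete worms 0.58, isopods 0.279 kJ/s. The optimal diet is the largest prefix of this list for which every included type satisfies E_i/h_i > R on the types above it.
Rate on top 1: 0.7236. small clams: 2.28 > 0.7236 → include.
Rate on top 2: 1.009. amphipods: 1.8 > 1.009 → include.
Rate on top 3: 1.064. polychaete worms: 0.58 < 1.064 → exclude; stop.
Optimal diet: snails, small clams, amphipods — 3 of 5 types.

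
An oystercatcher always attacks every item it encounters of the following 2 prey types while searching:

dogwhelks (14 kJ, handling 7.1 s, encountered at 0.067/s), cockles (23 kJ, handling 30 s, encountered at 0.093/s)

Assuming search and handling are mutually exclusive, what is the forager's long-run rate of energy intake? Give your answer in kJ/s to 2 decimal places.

0.72 kJ/s

R = Σλ_iE_i / (1 + Σλ_ih_i)
Numerator: 0.067×14 + 0.093×23 = 3.077
Denominator: 1 + 0.067×7.1 + 0.093×30 = 4.266
R = 3.077/4.266 = 0.7213 kJ/s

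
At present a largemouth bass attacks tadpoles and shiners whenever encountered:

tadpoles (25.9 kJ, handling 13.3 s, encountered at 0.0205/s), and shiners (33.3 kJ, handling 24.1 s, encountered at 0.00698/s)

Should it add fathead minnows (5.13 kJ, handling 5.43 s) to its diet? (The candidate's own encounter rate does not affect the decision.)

Yes

Current rate: (0.0205×25.9 + 0.00698×33.3)/(1 + 0.0205×13.3 + 0.00698×24.1) = 0.5298 kJ/s.
fathead minnows: E/h = 5.13/5.43 = 0.9448 kJ/s.
Since 0.9448 > R, including fathead minnows increases the long-run rate.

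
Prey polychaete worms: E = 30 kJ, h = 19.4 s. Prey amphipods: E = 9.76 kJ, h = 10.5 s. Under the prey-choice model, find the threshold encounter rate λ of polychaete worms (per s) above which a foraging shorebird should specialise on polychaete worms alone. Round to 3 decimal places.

At the threshold, the rate on polychaete worms alone equals the profitability of amphipods: λ·30/(1 + λ·19.4) = 9.76/10.5 = 0.9295.
Rearranging, λ(30 − 0.9295×19.4) = 0.9295, so λ = 0.9295/11.97 = 0.07767 per s.

0.078 per s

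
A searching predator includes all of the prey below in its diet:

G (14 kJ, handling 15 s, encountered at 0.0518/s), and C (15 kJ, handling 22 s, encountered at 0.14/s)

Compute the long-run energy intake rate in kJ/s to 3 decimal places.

0.582 kJ/s

R = Σλ_iE_i / (1 + Σλ_ih_i)
Numerator: 0.0518×14 + 0.14×15 = 2.825
Denominator: 1 + 0.0518×15 + 0.14×22 = 4.857
R = 2.825/4.857 = 0.5817 kJ/s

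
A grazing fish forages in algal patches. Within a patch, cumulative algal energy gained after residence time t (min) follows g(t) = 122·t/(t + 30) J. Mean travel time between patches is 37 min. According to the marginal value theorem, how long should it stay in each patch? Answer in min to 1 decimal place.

By the marginal value theorem, leave when the instantaneous gain rate g'(t) equals the habitat-wide average g(t)/(T + t).
g'(t) = 122·30/(t + 30)². Setting 122·30/(t+30)² = 122t/[(t+30)(37+t)] gives 30(37+t) = t(t+30), so t² = 30×37 = 1110.
t* = √1110 = 33.32 min.

33.3 min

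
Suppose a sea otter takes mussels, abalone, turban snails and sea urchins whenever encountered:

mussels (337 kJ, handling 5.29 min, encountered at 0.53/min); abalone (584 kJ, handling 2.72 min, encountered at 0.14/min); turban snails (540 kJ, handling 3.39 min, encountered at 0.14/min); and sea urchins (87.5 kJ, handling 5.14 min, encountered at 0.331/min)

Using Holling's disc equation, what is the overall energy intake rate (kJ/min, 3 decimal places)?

57.375 kJ/min

Energy encountered per unit search time: 0.53×337 + 0.14×584 + 0.14×540 + 0.331×87.5 = 364.9 kJ/min.
Handling time per unit search time: 0.53×5.29 + 0.14×2.72 + 0.14×3.39 + 0.331×5.14 = 5.36.
Rate = 364.9/(1 + 5.36) = 57.38 kJ/min.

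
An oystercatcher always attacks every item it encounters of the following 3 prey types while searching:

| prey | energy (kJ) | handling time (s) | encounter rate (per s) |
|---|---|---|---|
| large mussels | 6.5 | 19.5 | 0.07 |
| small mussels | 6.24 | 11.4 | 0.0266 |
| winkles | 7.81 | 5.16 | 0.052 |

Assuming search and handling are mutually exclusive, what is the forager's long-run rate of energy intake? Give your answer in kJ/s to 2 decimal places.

R = Σλ_iE_i / (1 + Σλ_ih_i)
Numerator: 0.07×6.5 + 0.0266×6.24 + 0.052×7.81 = 1.027
Denominator: 1 + 0.07×19.5 + 0.0266×11.4 + 0.052×5.16 = 2.937
R = 1.027/2.937 = 0.3498 kJ/s

0.35 kJ/s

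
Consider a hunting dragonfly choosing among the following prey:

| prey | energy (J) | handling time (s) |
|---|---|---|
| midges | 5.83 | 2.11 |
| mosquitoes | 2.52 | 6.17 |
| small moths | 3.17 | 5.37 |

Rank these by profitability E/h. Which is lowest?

In descending order of E/h:
midges: 5.83/2.11 = 2.76 J/s
small moths: 3.17/5.37 = 0.59 J/s
mosquitoes: 2.52/6.17 = 0.408 J/s

mosquitoes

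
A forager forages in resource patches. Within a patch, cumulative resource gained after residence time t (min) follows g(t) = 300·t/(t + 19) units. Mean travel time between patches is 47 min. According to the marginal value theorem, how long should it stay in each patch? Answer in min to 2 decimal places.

By the marginal value theorem, leave when the instantaneous gain rate g'(t) equals the habitat-wide average g(t)/(T + t).
g'(t) = 300·19/(t + 19)². Setting 300·19/(t+19)² = 300t/[(t+19)(47+t)] gives 19(47+t) = t(t+19), so t² = 19×47 = 893.
t* = √893 = 29.88 min.

29.88 min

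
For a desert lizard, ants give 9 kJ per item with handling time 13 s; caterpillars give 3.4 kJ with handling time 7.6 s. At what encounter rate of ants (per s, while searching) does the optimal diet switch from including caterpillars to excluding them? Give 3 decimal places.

The zero-one rule: include caterpillars iff E₂/h₂ > λE₁/(1+λh₁). Equality gives the switch point.
λE₁h₂ = E₂ + λE₂h₁ ⇒ λ = E₂/(E₁h₂ − E₂h₁) = 3.4/(68.4 − 44.2) = 0.1405 per s.

0.140 per s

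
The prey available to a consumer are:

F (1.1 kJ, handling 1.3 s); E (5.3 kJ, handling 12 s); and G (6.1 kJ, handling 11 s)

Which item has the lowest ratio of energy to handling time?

In descending order of E/h:
F: 1.1/1.3 = 0.846 kJ/s
G: 6.1/11 = 0.555 kJ/s
E: 5.3/12 = 0.442 kJ/s

E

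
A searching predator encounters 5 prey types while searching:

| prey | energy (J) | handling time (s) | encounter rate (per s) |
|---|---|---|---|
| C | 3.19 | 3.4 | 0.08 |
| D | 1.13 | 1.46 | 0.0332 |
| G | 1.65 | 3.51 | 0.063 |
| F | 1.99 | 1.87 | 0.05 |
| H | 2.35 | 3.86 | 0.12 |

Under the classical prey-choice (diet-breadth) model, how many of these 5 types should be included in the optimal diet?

E/h in descending order: F 1.06, C 0.938, D 0.774, H 0.609, G 0.47 J/s. The optimal diet is the largest prefix of this list for which every included type satisfies E_i/h_i > R on the types above it.
Rate on top 1: 0.09099. C: 0.938 > 0.09099 → include.
Rate on top 2: 0.2598. D: 0.774 > 0.2598 → include.
Rate on top 3: 0.2774. H: 0.609 > 0.2774 → include.
Rate on top 4: 0.3592. G: 0.47 > 0.3592 → include.
Optimal diet: F, C, D, H, G — 5 of 5 types.

5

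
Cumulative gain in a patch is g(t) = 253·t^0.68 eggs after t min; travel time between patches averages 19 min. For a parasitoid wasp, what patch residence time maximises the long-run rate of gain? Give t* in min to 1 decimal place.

40.4 min

Optimal t* satisfies g'(t*) = g(t*)/(T + t*).
g'(t) = 0.68·253·t^-0.32. Setting 0.68·253·t^-0.32 = 253·t^0.68/(19+t) gives 0.68(19+t) = t, so 0.32·t = 0.68×19.
t* = 0.68×19/0.32 = 40.38 min.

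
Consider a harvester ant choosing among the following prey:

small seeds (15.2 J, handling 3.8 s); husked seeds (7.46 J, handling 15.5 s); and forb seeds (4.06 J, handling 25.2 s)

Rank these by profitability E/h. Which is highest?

small seeds

In descending order of E/h:
small seeds: 15.2/3.8 = 4 J/s
husked seeds: 7.46/15.5 = 0.481 J/s
forb seeds: 4.06/25.2 = 0.161 J/s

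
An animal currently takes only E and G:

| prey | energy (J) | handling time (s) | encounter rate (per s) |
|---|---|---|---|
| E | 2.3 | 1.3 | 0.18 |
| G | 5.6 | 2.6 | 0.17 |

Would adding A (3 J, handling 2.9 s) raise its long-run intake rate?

Intake rate on the current diet: R = (0.18×2.3 + 0.17×5.6) / (1 + 0.18×1.3 + 0.17×2.6) = 1.366/1.676 = 0.815 J/s.
Profitability of A: 3/2.9 = 1.034 J/s.
1.034 > 0.815, so adding A raises the average — include it.

Yes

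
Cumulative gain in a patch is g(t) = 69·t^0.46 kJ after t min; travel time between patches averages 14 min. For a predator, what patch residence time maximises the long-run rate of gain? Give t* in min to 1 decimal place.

Maximise g(t)/(T+t): set derivative to zero → g'(t)(T+t) = g(t).
g'(t) = 0.46·69·t^-0.54. Setting 0.46·69·t^-0.54 = 69·t^0.46/(14+t) gives 0.46(14+t) = t, so 0.54·t = 0.46×14.
t* = 0.46×14/0.54 = 11.93 min.

11.9 min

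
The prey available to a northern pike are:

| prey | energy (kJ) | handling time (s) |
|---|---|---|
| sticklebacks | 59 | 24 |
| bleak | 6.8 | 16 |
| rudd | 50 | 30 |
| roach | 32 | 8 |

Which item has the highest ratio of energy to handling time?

Profitability E/h (kJ/s): sticklebacks = 59/24 = 2.46, bleak = 6.8/16 = 0.425, rudd = 50/30 = 1.67, roach = 32/8 = 4.
Ranked: roach > sticklebacks > rudd > bleak.

roach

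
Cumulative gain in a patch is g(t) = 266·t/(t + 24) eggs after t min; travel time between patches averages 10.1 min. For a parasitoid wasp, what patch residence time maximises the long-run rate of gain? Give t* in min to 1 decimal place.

15.6 min

Optimal t* satisfies g'(t*) = g(t*)/(T + t*).
g'(t) = 266·24/(t + 24)². Setting 266·24/(t+24)² = 266t/[(t+24)(10.1+t)] gives 24(10.1+t) = t(t+24), so t² = 24×10.1 = 242.4.
t* = √242.4 = 15.57 min.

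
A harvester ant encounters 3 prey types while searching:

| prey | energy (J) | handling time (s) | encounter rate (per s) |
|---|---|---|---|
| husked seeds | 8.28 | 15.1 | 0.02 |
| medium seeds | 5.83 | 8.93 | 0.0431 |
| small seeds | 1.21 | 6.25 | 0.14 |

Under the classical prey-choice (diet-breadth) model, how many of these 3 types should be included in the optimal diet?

2

Profitabilities (E/h, J/s): medium seeds 0.653, husked seeds 0.548, small seeds 0.194. Add prey in this order while the next type's profitability exceeds the intake rate on those already taken.
Rate on top 1: 0.1814. husked seeds: 0.548 > 0.1814 → include.
Rate on top 2: 0.2471. small seeds: 0.194 < 0.2471 → exclude; stop.
Optimal diet: medium seeds, husked seeds — 2 of 3 types.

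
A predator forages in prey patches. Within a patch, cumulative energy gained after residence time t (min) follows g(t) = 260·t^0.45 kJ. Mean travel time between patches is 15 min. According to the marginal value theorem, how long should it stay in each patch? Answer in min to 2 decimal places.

Maximise g(t)/(T+t): set derivative to zero → g'(t)(T+t) = g(t).
g'(t) = 0.45·260·t^-0.55. Setting 0.45·260·t^-0.55 = 260·t^0.45/(15+t) gives 0.45(15+t) = t, so 0.55·t = 0.45×15.
t* = 0.45×15/0.55 = 12.27 min.

12.27 min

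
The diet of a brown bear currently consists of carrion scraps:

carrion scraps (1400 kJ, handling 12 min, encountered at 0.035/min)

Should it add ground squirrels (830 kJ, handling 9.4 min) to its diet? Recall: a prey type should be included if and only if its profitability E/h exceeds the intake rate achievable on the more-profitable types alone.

Yes

Intake rate on the current diet: R = (0.035×1400) / (1 + 0.035×12) = 49/1.42 = 34.51 kJ/min.
ground squirrels: E/h = 830/9.4 = 88.3 kJ/min.
88.3 > 34.51, so adding ground squirrels raises the average — include it.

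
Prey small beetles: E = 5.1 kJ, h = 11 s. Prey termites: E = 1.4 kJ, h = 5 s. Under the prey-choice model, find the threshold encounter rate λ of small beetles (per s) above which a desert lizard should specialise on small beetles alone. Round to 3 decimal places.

Drop termites once their profitability E₂/h₂ falls below the rate achievable on small beetles alone: E₂/h₂ = λE₁/(1 + λh₁).
Solve for λ: λE₁h₂ = E₂(1 + λh₁) → λ(E₁h₂ − E₂h₁) = E₂ → λ = E₂/(E₁h₂ − E₂h₁).
λ = 1.4/(5.1×5 − 1.4×11) = 1.4/10.1 = 0.1386 per s.

0.139 per s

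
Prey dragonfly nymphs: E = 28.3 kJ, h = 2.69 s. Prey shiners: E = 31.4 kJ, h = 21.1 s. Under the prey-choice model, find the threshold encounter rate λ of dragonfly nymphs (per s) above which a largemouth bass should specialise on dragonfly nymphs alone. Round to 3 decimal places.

0.061 per s

Drop shiners once their profitability E₂/h₂ falls below the rate achievable on dragonfly nymphs alone: E₂/h₂ = λE₁/(1 + λh₁).
Solve for λ: λE₁h₂ = E₂(1 + λh₁) → λ(E₁h₂ − E₂h₁) = E₂ → λ = E₂/(E₁h₂ − E₂h₁).
λ = 31.4/(28.3×21.1 − 31.4×2.69) = 31.4/512.7 = 0.06125 per s.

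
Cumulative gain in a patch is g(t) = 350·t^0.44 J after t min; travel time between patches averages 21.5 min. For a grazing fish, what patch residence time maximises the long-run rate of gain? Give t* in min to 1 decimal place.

Maximise g(t)/(T+t): set derivative to zero → g'(t)(T+t) = g(t).
g'(t) = 0.44·350·t^-0.56. Setting 0.44·350·t^-0.56 = 350·t^0.44/(21.5+t) gives 0.44(21.5+t) = t, so 0.56·t = 0.44×21.5.
t* = 0.44×21.5/0.56 = 16.89 min.

16.9 min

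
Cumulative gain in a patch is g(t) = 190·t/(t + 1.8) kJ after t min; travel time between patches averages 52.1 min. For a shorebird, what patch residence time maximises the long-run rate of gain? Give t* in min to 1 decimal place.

By the marginal value theorem, leave when the instantaneous gain rate g'(t) equals the habitat-wide average g(t)/(T + t).
g'(t) = 190·1.8/(t + 1.8)². Setting 190·1.8/(t+1.8)² = 190t/[(t+1.8)(52.1+t)] gives 1.8(52.1+t) = t(t+1.8), so t² = 1.8×52.1 = 93.78.
t* = √93.78 = 9.684 min.

9.7 min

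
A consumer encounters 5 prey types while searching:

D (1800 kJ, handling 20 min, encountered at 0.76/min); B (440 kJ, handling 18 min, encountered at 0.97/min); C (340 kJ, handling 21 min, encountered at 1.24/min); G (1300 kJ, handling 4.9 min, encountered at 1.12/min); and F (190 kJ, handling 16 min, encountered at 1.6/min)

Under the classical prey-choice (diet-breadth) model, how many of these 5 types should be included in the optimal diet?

1

Rank by E/h (kJ/min): G 265, D 90, B 24.4, C 16.2, F 11.9. Include each in turn until the next type's E/h falls below the running intake rate.
Rate on top 1: 224.4. D: 90 < 224.4 → exclude; stop.
Optimal diet: G — 1 of 5 types.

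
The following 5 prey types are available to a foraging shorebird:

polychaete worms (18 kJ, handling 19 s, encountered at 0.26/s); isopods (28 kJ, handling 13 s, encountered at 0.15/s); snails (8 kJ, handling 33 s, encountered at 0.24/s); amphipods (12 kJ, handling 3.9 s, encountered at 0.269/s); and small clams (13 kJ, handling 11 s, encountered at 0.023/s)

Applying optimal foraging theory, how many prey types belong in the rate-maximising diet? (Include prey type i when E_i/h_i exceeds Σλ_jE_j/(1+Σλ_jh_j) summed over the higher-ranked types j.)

2

Profitabilities (E/h, kJ/s): amphipods 3.08, isopods 2.15, small clams 1.18, polychaete worms 0.947, snails 0.242. Add prey in this order while the next type's profitability exceeds the intake rate on those already taken.
Rate on top 1: 1.575. isopods: 2.15 > 1.575 → include.
Rate on top 2: 1.857. small clams: 1.18 < 1.857 → exclude; stop.
Optimal diet: amphipods, isopods — 2 of 5 types.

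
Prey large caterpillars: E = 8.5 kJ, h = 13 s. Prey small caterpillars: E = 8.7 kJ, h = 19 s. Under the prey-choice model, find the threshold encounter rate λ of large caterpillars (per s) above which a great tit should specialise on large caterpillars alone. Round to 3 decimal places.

Drop small caterpillars once their profitability E₂/h₂ falls below the rate achievable on large caterpillars alone: E₂/h₂ = λE₁/(1 + λh₁).
Solve for λ: λE₁h₂ = E₂(1 + λh₁) → λ(E₁h₂ − E₂h₁) = E₂ → λ = E₂/(E₁h₂ − E₂h₁).
λ = 8.7/(8.5×19 − 8.7×13) = 8.7/48.4 = 0.1798 per s.

0.180 per s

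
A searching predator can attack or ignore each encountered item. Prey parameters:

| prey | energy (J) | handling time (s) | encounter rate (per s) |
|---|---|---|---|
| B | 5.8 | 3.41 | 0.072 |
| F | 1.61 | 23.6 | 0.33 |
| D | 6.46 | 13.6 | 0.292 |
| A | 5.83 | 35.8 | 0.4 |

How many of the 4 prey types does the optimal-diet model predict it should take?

Rank by E/h (J/s): B 1.7, D 0.475, A 0.163, F 0.0682. Include each in turn until the next type's E/h falls below the running intake rate.
Rate on top 1: 0.3353. D: 0.475 > 0.3353 → include.
Rate on top 2: 0.4416. A: 0.163 < 0.4416 → exclude; stop.
Optimal diet: B, D — 2 of 4 types.

2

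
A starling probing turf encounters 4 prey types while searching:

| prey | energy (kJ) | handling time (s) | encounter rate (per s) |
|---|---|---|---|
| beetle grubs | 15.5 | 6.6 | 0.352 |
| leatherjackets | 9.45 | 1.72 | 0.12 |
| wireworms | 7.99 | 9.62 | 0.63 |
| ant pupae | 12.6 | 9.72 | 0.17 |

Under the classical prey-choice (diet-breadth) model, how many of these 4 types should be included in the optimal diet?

Rank by E/h (kJ/s): leatherjackets 5.49, beetle grubs 2.35, ant pupae 1.3, wireworms 0.831. Include each in turn until the next type's E/h falls below the running intake rate.
Rate on top 1: 0.94. beetle grubs: 2.35 > 0.94 → include.
Rate on top 2: 1.867. ant pupae: 1.3 < 1.867 → exclude; stop.
Optimal diet: leatherjackets, beetle grubs — 2 of 4 types.

2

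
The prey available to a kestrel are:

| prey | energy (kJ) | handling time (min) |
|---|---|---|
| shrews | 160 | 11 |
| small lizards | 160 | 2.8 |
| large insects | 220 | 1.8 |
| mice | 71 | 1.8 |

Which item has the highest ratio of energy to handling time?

Profitability E/h (kJ/min): shrews = 160/11 = 14.5, small lizards = 160/2.8 = 57.1, large insects = 220/1.8 = 122, mice = 71/1.8 = 39.4.
Ranked: large insects > small lizards > mice > shrews.

large insects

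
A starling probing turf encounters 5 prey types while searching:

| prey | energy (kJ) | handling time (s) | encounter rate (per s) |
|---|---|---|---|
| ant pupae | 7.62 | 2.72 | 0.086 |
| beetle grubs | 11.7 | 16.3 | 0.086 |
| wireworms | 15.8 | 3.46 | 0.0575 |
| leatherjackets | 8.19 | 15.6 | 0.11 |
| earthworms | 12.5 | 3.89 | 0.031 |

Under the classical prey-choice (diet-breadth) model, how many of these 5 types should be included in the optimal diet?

Rank by E/h (kJ/s): wireworms 4.57, earthworms 3.21, ant pupae 2.8, beetle grubs 0.718, leatherjackets 0.525. Include each in turn until the next type's E/h falls below the running intake rate.
Rate on top 1: 0.7577. earthworms: 3.21 > 0.7577 → include.
Rate on top 2: 0.9822. ant pupae: 2.8 > 0.9822 → include.
Rate on top 3: 1.256. beetle grubs: 0.718 < 1.256 → exclude; stop.
Optimal diet: wireworms, earthworms, ant pupae — 3 of 5 types.

3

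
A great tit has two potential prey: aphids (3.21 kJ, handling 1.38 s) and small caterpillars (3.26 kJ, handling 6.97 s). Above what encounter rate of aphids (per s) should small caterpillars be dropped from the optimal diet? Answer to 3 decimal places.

0.182 per s

At the threshold, the rate on aphids alone equals the profitability of small caterpillars: λ·3.21/(1 + λ·1.38) = 3.26/6.97 = 0.4677.
Rearranging, λ(3.21 − 0.4677×1.38) = 0.4677, so λ = 0.4677/2.565 = 0.1824 per s.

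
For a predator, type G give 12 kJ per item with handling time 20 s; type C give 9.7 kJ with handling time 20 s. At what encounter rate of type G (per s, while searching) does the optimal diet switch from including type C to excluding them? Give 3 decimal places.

At the threshold, the rate on type G alone equals the profitability of type C: λ·12/(1 + λ·20) = 9.7/20 = 0.485.
Rearranging, λ(12 − 0.485×20) = 0.485, so λ = 0.485/2.3 = 0.2109 per s.

0.211 per s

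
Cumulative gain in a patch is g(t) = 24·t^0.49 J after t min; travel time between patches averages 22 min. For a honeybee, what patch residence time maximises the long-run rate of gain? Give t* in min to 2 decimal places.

21.14 min

By the marginal value theorem, leave when the instantaneous gain rate g'(t) equals the habitat-wide average g(t)/(T + t).
g'(t) = 0.49·24·t^-0.51. Setting 0.49·24·t^-0.51 = 24·t^0.49/(22+t) gives 0.49(22+t) = t, so 0.51·t = 0.49×22.
t* = 0.49×22/0.51 = 21.14 min.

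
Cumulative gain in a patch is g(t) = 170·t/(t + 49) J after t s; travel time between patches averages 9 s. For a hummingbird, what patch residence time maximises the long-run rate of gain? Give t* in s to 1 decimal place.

21.0 s

Maximise g(t)/(T+t): set derivative to zero → g'(t)(T+t) = g(t).
g'(t) = 170·49/(t + 49)². Setting 170·49/(t+49)² = 170t/[(t+49)(9+t)] gives 49(9+t) = t(t+49), so t² = 49×9 = 441.
t* = √441 = 21 s.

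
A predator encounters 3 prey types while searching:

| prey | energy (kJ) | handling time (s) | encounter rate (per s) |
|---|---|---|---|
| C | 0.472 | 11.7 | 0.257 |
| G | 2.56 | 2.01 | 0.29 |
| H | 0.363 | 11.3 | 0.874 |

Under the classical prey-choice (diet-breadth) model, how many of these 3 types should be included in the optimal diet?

Profitabilities (E/h, kJ/s): G 1.27, C 0.0403, H 0.0321. Add prey in this order while the next type's profitability exceeds the intake rate on those already taken.
Rate on top 1: 0.469. C: 0.0403 < 0.469 → exclude; stop.
Optimal diet: G — 1 of 3 types.

1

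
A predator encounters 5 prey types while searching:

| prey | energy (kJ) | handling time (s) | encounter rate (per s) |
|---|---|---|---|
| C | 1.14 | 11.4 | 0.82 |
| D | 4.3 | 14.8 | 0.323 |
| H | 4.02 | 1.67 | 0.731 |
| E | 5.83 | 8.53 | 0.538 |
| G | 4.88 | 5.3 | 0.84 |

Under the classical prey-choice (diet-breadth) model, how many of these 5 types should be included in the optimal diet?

Profitabilities (E/h, kJ/s): H 2.41, G 0.921, E 0.683, D 0.291, C 0.1. Add prey in this order while the next type's profitability exceeds the intake rate on those already taken.
Rate on top 1: 1.323. G: 0.921 < 1.323 → exclude; stop.
Optimal diet: H — 1 of 5 types.

1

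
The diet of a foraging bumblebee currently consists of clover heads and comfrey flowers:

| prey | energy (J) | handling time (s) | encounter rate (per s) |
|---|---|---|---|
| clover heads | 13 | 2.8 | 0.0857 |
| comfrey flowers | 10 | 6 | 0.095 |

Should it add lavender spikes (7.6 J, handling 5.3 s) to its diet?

Yes

Intake rate on the current diet: R = (0.0857×13 + 0.095×10) / (1 + 0.0857×2.8 + 0.095×6) = 2.064/1.81 = 1.14 J/s.
lavender spikes: E/h = 7.6/5.3 = 1.434 J/s.
1.434 > 1.14, so adding lavender spikes raises the average — include it.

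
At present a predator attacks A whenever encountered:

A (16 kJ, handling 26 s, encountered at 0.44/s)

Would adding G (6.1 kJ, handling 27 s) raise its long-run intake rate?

On A alone, R = ΣλE/(1+Σλh) = 7.04/12.44 = 0.5659 kJ/s.
Profitability of G: 6.1/27 = 0.2259 kJ/s.
0.2259 < 0.5659, so adding G would lower the average — exclude it.

No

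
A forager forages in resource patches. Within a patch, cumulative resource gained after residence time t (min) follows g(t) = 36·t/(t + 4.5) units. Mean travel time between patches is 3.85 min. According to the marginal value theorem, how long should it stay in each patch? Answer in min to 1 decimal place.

4.2 min

Optimal t* satisfies g'(t*) = g(t*)/(T + t*).
g'(t) = 36·4.5/(t + 4.5)². Setting 36·4.5/(t+4.5)² = 36t/[(t+4.5)(3.85+t)] gives 4.5(3.85+t) = t(t+4.5), so t² = 4.5×3.85 = 17.32.
t* = √17.32 = 4.162 min.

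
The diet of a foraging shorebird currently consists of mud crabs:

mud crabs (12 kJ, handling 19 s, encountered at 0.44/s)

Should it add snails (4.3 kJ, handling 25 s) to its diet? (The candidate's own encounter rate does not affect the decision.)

No

On mud crabs alone, R = ΣλE/(1+Σλh) = 5.28/9.36 = 0.5641 kJ/s.
Profitability of snails: 4.3/25 = 0.172 kJ/s.
Since 0.172 < R, time spent handling snails is better spent searching.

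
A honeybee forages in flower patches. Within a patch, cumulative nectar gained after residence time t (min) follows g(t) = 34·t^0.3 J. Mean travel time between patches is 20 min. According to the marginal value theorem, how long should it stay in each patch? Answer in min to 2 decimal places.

8.57 min

By the marginal value theorem, leave when the instantaneous gain rate g'(t) equals the habitat-wide average g(t)/(T + t).
g'(t) = 0.3·34·t^-0.7. Setting 0.3·34·t^-0.7 = 34·t^0.3/(20+t) gives 0.3(20+t) = t, so 0.70·t = 0.3×20.
t* = 0.3×20/0.70 = 8.571 min.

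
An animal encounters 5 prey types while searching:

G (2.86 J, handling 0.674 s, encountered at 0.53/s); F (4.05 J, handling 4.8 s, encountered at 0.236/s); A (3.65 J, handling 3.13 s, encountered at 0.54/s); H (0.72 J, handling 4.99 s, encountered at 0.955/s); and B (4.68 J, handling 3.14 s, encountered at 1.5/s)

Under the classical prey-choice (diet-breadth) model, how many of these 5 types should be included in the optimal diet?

2

Rank by E/h (J/s): G 4.24, B 1.49, A 1.17, F 0.844, H 0.144. Include each in turn until the next type's E/h falls below the running intake rate.
Rate on top 1: 1.117. B: 1.49 > 1.117 → include.
Rate on top 2: 1.407. A: 1.17 < 1.407 → exclude; stop.
Optimal diet: G, B — 2 of 5 types.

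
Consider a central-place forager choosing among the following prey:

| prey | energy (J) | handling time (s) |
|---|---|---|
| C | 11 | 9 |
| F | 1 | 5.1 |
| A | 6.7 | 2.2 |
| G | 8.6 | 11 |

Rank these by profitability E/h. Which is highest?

A

Profitability E/h (J/s): C = 11/9 = 1.22, F = 1/5.1 = 0.196, A = 6.7/2.2 = 3.05, G = 8.6/11 = 0.782.
Ranked: A > C > G > F.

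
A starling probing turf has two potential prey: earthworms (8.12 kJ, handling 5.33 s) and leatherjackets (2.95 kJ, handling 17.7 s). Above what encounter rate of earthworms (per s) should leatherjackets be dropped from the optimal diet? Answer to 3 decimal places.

0.023 per s

At the threshold, the rate on earthworms alone equals the profitability of leatherjackets: λ·8.12/(1 + λ·5.33) = 2.95/17.7 = 0.1667.
Rearranging, λ(8.12 − 0.1667×5.33) = 0.1667, so λ = 0.1667/7.232 = 0.02305 per s.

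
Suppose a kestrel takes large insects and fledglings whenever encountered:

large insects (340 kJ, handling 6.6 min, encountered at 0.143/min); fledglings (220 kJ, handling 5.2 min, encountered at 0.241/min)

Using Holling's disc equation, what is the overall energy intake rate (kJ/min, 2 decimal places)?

31.79 kJ/min

Energy encountered per unit search time: 0.143×340 + 0.241×220 = 101.6 kJ/min.
Handling time per unit search time: 0.143×6.6 + 0.241×5.2 = 2.197.
Rate = 101.6/(1 + 2.197) = 31.79 kJ/min.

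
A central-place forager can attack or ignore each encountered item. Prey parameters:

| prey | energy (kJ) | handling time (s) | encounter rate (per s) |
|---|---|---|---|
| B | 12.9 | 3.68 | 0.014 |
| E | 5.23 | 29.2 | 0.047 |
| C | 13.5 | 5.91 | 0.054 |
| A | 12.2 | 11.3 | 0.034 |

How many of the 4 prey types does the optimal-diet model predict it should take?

Profitabilities (E/h, kJ/s): B 3.51, C 2.28, A 1.08, E 0.179. Add prey in this order while the next type's profitability exceeds the intake rate on those already taken.
Rate on top 1: 0.1718. C: 2.28 > 0.1718 → include.
Rate on top 2: 0.6636. A: 1.08 > 0.6636 → include.
Rate on top 3: 0.7547. E: 0.179 < 0.7547 → exclude; stop.
Optimal diet: B, C, A — 3 of 4 types.

3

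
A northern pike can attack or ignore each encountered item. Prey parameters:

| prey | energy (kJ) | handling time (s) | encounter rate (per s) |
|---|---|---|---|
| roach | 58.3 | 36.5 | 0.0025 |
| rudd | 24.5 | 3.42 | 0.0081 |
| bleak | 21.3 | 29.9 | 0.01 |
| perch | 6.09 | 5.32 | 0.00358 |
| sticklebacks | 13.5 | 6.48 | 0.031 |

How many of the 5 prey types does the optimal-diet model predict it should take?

5

E/h in descending order: rudd 7.16, sticklebacks 2.08, roach 1.6, perch 1.14, bleak 0.712 kJ/s. The optimal diet is the largest prefix of this list for which every included type satisfies E_i/h_i > R on the types above it.
Rate on top 1: 0.1931. sticklebacks: 2.08 > 0.1931 → include.
Rate on top 2: 0.5022. roach: 1.6 > 0.5022 → include.
Rate on top 3: 0.5779. perch: 1.14 > 0.5779 → include.
Rate on top 4: 0.5859. bleak: 0.712 > 0.5859 → include.
Optimal diet: rudd, sticklebacks, roach, perch, bleak — 5 of 5 types.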